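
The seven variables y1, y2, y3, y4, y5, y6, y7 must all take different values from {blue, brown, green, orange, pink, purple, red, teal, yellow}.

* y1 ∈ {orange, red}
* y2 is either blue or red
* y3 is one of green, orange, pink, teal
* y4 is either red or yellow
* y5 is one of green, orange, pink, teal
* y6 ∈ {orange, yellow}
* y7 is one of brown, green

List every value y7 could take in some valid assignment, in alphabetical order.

y1, y4, y6 share exactly the 3 values {orange, red, yellow}; by pigeonhole those values go to them, so strike orange, red, yellow from y2, y3, y5.
y2's domain is down to {blue}, so y2 = blue.
No further eliminations apply; y7 can still be any of brown, green.

brown, green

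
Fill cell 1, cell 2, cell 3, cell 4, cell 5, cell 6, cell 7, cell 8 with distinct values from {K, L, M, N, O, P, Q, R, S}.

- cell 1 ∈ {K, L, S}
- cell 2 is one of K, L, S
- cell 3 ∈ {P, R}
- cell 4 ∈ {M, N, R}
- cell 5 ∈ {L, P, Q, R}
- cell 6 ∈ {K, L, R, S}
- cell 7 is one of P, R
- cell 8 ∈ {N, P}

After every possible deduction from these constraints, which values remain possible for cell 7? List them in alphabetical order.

The 8 variables draw from only 8 values {K, L, M, N, P, Q, R, S}, so each is used; only cell 4 can be M, hence cell 4 = M.
The 7 still-open variables together cover exactly {K, L, N, P, Q, R, S} — 7 values for 7 variables — and N appears only in cell 8's list, so cell 8 = N.
Among the 6 still-open variables, Q fits only cell 5 (and all 6 values in {K, L, P, Q, R, S} must be used), so cell 5 = Q.
The 2 variables cell 3 and cell 7 are confined to {P, R}, which locks those values in; drop them from cell 6.
No further eliminations apply; cell 7 can still be any of P, R.

P, R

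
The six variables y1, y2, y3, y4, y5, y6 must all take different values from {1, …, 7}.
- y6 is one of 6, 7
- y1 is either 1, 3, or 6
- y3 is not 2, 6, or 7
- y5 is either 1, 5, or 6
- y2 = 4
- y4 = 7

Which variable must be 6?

y2's domain is down to {4}, so y2 = 4. Strike 4 from y3.
That leaves y4 = 7. Remove 7 from y6.
So 6 goes to y6.

y6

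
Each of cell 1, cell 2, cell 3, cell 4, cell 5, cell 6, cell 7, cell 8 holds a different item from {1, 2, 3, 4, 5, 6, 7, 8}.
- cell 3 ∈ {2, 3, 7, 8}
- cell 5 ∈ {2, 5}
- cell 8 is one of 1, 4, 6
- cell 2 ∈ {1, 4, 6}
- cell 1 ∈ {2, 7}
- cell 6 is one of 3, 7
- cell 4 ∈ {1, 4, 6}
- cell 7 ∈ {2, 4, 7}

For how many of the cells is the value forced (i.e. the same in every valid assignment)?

The 8 variables draw from only 8 values {1, 2, 3, 4, 5, 6, 7, 8}, so each is used; only cell 5 can be 5, hence cell 5 = 5.
The 7 still-open variables draw from only 7 values {1, 2, 3, 4, 6, 7, 8}, so each is used; only cell 3 can be 8, hence cell 3 = 8.
The 6 still-open variables together cover exactly {1, 2, 3, 4, 6, 7} — 6 values for 6 variables — and 3 appears only in cell 6's list, so cell 6 = 3.
cell 2, cell 4, cell 8 between them cover only {1, 4, 6} — a naked triple. Remove those values from cell 7.
Determined: cell 3=8, cell 5=5, cell 6=3. The other cells each still have more than one consistent value. That makes 3.

3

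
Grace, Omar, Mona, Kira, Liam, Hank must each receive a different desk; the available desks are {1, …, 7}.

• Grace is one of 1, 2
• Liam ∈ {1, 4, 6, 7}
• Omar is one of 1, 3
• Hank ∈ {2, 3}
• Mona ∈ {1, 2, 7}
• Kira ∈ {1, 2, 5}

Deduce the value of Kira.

5

Grace, Omar, Hank between them cover only {1, 2, 3} — a naked triple. Remove those values from Mona, Kira, Liam.
So Kira = 5.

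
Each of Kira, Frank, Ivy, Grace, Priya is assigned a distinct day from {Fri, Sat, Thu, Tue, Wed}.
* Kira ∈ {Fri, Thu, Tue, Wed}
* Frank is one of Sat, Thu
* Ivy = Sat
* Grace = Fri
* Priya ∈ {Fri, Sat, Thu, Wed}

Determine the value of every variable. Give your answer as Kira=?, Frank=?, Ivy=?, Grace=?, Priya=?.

Ivy's domain is down to {Sat}, so Ivy = Sat. Strike Sat from Frank, Priya.
Grace must be Fri (only option left). Strike Fri from Kira, Priya.
Frank has just one choice, so Frank = Thu. Remove Thu from Kira, Priya.
Priya's domain is down to {Wed}, so Priya = Wed. So Kira can't be Wed.
Kira must be Tue (only option left).

Kira=Tue, Frank=Thu, Ivy=Sat, Grace=Fri, Priya=Wed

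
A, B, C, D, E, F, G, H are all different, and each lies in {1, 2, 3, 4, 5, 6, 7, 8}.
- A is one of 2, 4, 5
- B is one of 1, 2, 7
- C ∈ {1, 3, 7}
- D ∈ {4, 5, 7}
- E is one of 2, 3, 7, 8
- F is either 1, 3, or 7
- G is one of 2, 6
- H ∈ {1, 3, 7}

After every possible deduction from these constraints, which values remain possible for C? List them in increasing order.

1, 3, 7

Among the 8 variables, 6 fits only G (and all 8 values in {1, 2, 3, 4, 5, 6, 7, 8} must be used), so G = 6.
The 7 still-open variables together cover exactly {1, 2, 3, 4, 5, 7, 8} — 7 values for 7 variables — and 8 appears only in E's list, so E = 8.
C, F, H between them cover only {1, 3, 7} — a naked triple. Remove those values from B, D.
That leaves B = 2. Eliminate 2 elsewhere: A.
No further eliminations apply; C can still be any of 1, 3, 7.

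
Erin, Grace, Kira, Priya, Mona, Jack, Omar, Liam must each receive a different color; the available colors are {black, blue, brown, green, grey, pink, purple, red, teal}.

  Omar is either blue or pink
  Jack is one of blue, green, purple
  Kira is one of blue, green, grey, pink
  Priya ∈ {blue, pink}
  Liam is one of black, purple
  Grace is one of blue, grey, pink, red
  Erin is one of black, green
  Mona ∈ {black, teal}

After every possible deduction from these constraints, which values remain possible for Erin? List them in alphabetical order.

black, green

The 8 variables draw from only 8 values {black, blue, green, grey, pink, purple, red, teal}, so each is used; only Grace can be red, hence Grace = red.
The 7 still-open variables draw from only 7 values {black, blue, green, grey, pink, purple, teal}, so each is used; only Kira can be grey, hence Kira = grey.
The 6 still-open variables draw from only 6 values {black, blue, green, pink, purple, teal}, so each is used; only Mona can be teal, hence Mona = teal.
Priya and Omar share exactly the 2 values {blue, pink}; by pigeonhole those values go to them, so strike blue, pink from Jack.
No further eliminations apply; Erin can still be any of black, green.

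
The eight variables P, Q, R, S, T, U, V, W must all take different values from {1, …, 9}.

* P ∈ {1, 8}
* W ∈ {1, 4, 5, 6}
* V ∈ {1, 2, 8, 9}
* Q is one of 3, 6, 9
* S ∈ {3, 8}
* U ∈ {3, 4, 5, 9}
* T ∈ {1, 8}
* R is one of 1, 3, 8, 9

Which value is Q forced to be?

The 8 variables together cover exactly {1, 2, 3, 4, 5, 6, 8, 9} — 8 values for 8 variables — and 2 appears only in V's list, so V = 2.
P and T between them cover only {1, 8} — a naked pair. Remove those values from R, S, W.
That leaves S = 3. So Q, R, U can't be 3.
R has just one choice, so R = 9. Eliminate 9 elsewhere: Q, U.
So Q = 6.

6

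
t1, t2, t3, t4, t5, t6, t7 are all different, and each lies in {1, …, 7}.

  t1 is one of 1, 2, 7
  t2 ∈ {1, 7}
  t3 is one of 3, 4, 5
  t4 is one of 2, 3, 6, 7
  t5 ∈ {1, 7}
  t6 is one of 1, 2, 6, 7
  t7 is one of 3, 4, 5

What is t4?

t2 and t5 between them cover only {1, 7} — a naked pair. Remove those values from t1, t4, t6.
t1 has just one choice, so t1 = 2. So t4, t6 can't be 2.
That leaves t6 = 6. Strike 6 from t4.
So t4 = 3.

3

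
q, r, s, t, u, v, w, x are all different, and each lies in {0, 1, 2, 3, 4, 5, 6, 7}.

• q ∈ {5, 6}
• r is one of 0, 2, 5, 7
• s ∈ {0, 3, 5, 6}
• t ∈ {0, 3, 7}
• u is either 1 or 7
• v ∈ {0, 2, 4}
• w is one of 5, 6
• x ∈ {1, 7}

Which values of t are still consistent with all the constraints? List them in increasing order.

Among the 8 variables, 4 fits only v (and all 8 values in {0, 1, 2, 3, 4, 5, 6, 7} must be used), so v = 4.
The 7 still-open variables draw from only 7 values {0, 1, 2, 3, 5, 6, 7}, so each is used; only r can be 2, hence r = 2.
The 2 variables q and w are confined to {5, 6}, which locks those values in; drop them from s.
u and x between them cover only {1, 7} — a naked pair. Remove those values from t.
No further eliminations apply; t can still be any of 0, 3.

0, 3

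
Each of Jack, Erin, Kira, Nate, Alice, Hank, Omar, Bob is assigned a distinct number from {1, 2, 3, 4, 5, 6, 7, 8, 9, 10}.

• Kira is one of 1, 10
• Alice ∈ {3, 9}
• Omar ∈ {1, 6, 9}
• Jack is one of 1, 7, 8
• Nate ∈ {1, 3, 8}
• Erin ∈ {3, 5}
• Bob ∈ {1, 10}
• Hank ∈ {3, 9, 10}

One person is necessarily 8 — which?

Nate

Among the 8 variables, 5 fits only Erin (and all 8 values in {1, 3, 5, 6, 7, 8, 9, 10} must be used), so Erin = 5.
The 7 still-open variables draw from only 7 values {1, 3, 6, 7, 8, 9, 10}, so each is used; only Omar can be 6, hence Omar = 6.
Among the 6 still-open variables, 7 fits only Jack (and all 6 values in {1, 3, 7, 8, 9, 10} must be used), so Jack = 7.
The 5 still-open variables draw from only 5 values {1, 3, 8, 9, 10}, so each is used; only Nate can be 8, hence Nate = 8.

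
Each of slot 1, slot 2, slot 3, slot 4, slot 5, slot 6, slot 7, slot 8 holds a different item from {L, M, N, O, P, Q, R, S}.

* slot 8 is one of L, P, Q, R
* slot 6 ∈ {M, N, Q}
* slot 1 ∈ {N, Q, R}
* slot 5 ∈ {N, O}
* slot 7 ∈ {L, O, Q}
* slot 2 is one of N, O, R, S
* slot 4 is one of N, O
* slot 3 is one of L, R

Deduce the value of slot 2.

S

The 8 variables together cover exactly {L, M, N, O, P, Q, R, S} — 8 values for 8 variables — and M appears only in slot 6's list, so slot 6 = M.
The 7 still-open variables together cover exactly {L, N, O, P, Q, R, S} — 7 values for 7 variables — and P appears only in slot 8's list, so slot 8 = P.
Among the 6 still-open variables, S fits only slot 2 (and all 6 values in {L, N, O, Q, R, S} must be used), so slot 2 = S.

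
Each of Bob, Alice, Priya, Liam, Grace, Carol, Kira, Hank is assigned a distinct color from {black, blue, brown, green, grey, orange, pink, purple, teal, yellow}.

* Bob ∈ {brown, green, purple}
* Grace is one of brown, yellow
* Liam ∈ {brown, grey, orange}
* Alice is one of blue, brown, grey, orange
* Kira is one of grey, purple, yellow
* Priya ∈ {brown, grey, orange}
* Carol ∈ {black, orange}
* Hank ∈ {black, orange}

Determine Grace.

yellow

The 8 variables draw from only 8 values {black, blue, brown, green, grey, orange, purple, yellow}, so each is used; only Alice can be blue, hence Alice = blue.
The 7 still-open variables together cover exactly {black, brown, green, grey, orange, purple, yellow} — 7 values for 7 variables — and green appears only in Bob's list, so Bob = green.
The 6 still-open variables draw from only 6 values {black, brown, grey, orange, purple, yellow}, so each is used; only Kira can be purple, hence Kira = purple.
Among the 5 still-open variables, yellow fits only Grace (and all 5 values in {black, brown, grey, orange, yellow} must be used), so Grace = yellow.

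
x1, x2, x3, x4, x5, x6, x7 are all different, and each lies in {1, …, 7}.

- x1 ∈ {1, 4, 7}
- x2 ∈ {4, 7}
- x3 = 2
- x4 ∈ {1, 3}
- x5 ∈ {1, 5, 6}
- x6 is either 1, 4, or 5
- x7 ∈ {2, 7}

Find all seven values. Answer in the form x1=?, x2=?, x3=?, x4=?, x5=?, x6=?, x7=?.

x1=1, x2=4, x3=2, x4=3, x5=6, x6=5, x7=7

x3 has just one choice, so x3 = 2. Strike 2 from x7.
That leaves x7 = 7. Eliminate 7 elsewhere: x1, x2.
That leaves x2 = 4. So x1, x6 can't be 4.
That leaves x1 = 1. Eliminate 1 elsewhere: x4, x5, x6.
x4's domain is down to {3}, so x4 = 3.
x6 must be 5 (only option left). So x5 can't be 5.
x5 has just one choice, so x5 = 6.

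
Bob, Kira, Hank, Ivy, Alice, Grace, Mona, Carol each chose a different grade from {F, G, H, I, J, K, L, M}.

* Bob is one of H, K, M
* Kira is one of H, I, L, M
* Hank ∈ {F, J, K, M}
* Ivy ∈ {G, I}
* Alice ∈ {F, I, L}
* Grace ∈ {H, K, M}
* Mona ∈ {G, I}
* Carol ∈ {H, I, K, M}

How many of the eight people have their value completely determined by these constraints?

3

The 8 variables together cover exactly {F, G, H, I, J, K, L, M} — 8 values for 8 variables — and J appears only in Hank's list, so Hank = J.
The 7 still-open variables draw from only 7 values {F, G, H, I, K, L, M}, so each is used; only Alice can be F, hence Alice = F.
The 6 still-open variables together cover exactly {G, H, I, K, L, M} — 6 values for 6 variables — and L appears only in Kira's list, so Kira = L.
Ivy and Mona between them cover only {G, I} — a naked pair. Remove those values from Carol.
Determined: Kira=L, Hank=J, Alice=F. The other people each still have more than one consistent value. That makes 3.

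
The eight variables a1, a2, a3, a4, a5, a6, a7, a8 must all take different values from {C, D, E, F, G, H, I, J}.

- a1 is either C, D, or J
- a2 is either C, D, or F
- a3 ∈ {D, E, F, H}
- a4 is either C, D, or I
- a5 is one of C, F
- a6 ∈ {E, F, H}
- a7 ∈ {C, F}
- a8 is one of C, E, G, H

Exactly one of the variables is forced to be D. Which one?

Among the 8 variables, G fits only a8 (and all 8 values in {C, D, E, F, G, H, I, J} must be used), so a8 = G.
Among the 7 still-open variables, I fits only a4 (and all 7 values in {C, D, E, F, H, I, J} must be used), so a4 = I.
The 6 still-open variables together cover exactly {C, D, E, F, H, J} — 6 values for 6 variables — and J appears only in a1's list, so a1 = J.
a5 and a7 share exactly the 2 values {C, F}; by pigeonhole those values go to them, so strike C, F from a2, a3, a6.
So D goes to a2.

a2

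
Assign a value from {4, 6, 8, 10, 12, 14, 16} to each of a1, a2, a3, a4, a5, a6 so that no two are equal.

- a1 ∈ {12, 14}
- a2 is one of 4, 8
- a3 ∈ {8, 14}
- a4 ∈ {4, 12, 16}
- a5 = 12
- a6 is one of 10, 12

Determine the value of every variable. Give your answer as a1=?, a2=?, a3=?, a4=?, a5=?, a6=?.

a5's domain is down to {12}, so a5 = 12. Eliminate 12 elsewhere: a1, a4, a6.
a6 has just one choice, so a6 = 10.
That leaves a1 = 14. So a3 can't be 14.
a3 must be 8 (only option left). Eliminate 8 elsewhere: a2.
a2's domain is down to {4}, so a2 = 4. Eliminate 4 elsewhere: a4.
a4's domain is down to {16}, so a4 = 16.

a1=14, a2=4, a3=8, a4=16, a5=12, a6=10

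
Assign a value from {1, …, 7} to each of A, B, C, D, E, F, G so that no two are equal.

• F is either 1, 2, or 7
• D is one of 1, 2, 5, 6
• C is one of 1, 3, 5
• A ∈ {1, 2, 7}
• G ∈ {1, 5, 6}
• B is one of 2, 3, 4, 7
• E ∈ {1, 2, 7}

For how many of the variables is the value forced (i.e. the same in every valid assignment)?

The 7 variables draw from only 7 values {1, 2, 3, 4, 5, 6, 7}, so each is used; only B can be 4, hence B = 4.
The 6 still-open variables draw from only 6 values {1, 2, 3, 5, 6, 7}, so each is used; only C can be 3, hence C = 3.
The 3 variables A, E, F are confined to {1, 2, 7}, which locks those values in; drop them from D, G.
Determined: B=4, C=3. The other variables each still have more than one consistent value. That makes 2.

2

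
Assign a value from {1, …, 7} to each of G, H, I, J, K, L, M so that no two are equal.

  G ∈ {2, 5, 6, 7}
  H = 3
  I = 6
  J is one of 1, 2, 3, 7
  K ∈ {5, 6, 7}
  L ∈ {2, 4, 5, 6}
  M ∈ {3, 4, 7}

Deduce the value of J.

1

H's domain is down to {3}, so H = 3. Strike 3 from J, M.
I must be 6 (only option left). Strike 6 from G, K, L.
The 5 still-open variables draw from only 5 values {1, 2, 4, 5, 7}, so each is used; only J can be 1, hence J = 1.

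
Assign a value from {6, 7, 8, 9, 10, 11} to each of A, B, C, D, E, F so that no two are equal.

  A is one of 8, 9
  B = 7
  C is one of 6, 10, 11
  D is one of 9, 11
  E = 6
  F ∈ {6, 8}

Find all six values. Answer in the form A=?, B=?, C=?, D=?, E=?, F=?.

A=9, B=7, C=10, D=11, E=6, F=8

B must be 7 (only option left).
E has just one choice, so E = 6. Strike 6 from C, F.
That leaves F = 8. So A can't be 8.
A's domain is down to {9}, so A = 9. So D can't be 9.
D's domain is down to {11}, so D = 11. Strike 11 from C.
C's domain is down to {10}, so C = 10.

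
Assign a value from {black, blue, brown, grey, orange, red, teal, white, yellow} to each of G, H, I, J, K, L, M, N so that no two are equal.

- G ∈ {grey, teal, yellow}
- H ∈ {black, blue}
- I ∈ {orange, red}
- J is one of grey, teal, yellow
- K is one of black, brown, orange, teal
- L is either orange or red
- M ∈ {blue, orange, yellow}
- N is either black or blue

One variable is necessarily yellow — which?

M

The 8 variables together cover exactly {black, blue, brown, grey, orange, red, teal, yellow} — 8 values for 8 variables — and brown appears only in K's list, so K = brown.
The 2 variables H and N are confined to {black, blue}, which locks those values in; drop them from M.
I and L between them cover only {orange, red} — a naked pair. Remove those values from M.
So yellow goes to M.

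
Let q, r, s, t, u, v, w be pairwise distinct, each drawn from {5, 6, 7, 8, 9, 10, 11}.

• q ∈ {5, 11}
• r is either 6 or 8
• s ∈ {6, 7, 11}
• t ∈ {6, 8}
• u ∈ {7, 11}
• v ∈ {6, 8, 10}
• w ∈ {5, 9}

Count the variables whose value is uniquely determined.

The 7 variables draw from only 7 values {5, 6, 7, 8, 9, 10, 11}, so each is used; only w can be 9, hence w = 9.
Among the 6 still-open variables, 5 fits only q (and all 6 values in {5, 6, 7, 8, 10, 11} must be used), so q = 5.
The 5 still-open variables together cover exactly {6, 7, 8, 10, 11} — 5 values for 5 variables — and 10 appears only in v's list, so v = 10.
r and t between them cover only {6, 8} — a naked pair. Remove those values from s.
Determined: q=5, v=10, w=9. The other variables each still have more than one consistent value. That makes 3.

3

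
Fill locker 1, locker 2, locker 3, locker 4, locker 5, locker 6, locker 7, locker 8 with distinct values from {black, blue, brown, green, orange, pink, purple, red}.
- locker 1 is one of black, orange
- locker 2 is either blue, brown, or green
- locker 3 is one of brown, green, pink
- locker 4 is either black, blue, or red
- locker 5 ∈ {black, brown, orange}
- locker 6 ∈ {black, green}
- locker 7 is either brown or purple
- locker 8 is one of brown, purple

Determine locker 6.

The 8 variables draw from only 8 values {black, blue, brown, green, orange, pink, purple, red}, so each is used; only locker 3 can be pink, hence locker 3 = pink.
Among the 7 still-open variables, red fits only locker 4 (and all 7 values in {black, blue, brown, green, orange, purple, red} must be used), so locker 4 = red.
The 6 still-open variables together cover exactly {black, blue, brown, green, orange, purple} — 6 values for 6 variables — and blue appears only in locker 2's list, so locker 2 = blue.
The 5 still-open variables draw from only 5 values {black, brown, green, orange, purple}, so each is used; only locker 6 can be green, hence locker 6 = green.

green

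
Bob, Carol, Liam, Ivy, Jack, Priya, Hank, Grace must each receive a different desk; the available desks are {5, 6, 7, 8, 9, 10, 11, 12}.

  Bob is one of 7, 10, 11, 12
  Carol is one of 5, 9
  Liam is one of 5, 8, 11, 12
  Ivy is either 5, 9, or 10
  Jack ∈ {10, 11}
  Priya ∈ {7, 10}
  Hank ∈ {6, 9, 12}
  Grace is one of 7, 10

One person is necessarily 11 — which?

Jack

The 8 variables draw from only 8 values {5, 6, 7, 8, 9, 10, 11, 12}, so each is used; only Hank can be 6, hence Hank = 6.
The 7 still-open variables together cover exactly {5, 7, 8, 9, 10, 11, 12} — 7 values for 7 variables — and 8 appears only in Liam's list, so Liam = 8.
Among the 6 still-open variables, 12 fits only Bob (and all 6 values in {5, 7, 9, 10, 11, 12} must be used), so Bob = 12.
Among the 5 still-open variables, 11 fits only Jack (and all 5 values in {5, 7, 9, 10, 11} must be used), so Jack = 11.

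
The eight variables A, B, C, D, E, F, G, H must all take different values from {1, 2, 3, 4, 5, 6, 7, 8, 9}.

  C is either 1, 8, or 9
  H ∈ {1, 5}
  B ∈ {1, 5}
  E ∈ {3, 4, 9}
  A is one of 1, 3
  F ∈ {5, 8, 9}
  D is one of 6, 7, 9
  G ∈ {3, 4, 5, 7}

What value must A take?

The 8 variables draw from only 8 values {1, 3, 4, 5, 6, 7, 8, 9}, so each is used; only D can be 6, hence D = 6.
The 7 still-open variables draw from only 7 values {1, 3, 4, 5, 7, 8, 9}, so each is used; only G can be 7, hence G = 7.
The 6 still-open variables draw from only 6 values {1, 3, 4, 5, 8, 9}, so each is used; only E can be 4, hence E = 4.
Among the 5 still-open variables, 3 fits only A (and all 5 values in {1, 3, 5, 8, 9} must be used), so A = 3.

3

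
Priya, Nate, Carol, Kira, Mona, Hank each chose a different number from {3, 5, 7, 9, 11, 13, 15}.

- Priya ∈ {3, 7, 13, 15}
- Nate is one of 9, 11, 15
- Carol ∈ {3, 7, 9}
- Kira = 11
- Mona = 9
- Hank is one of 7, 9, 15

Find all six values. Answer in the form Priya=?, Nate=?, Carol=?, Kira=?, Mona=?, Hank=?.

Priya=13, Nate=15, Carol=3, Kira=11, Mona=9, Hank=7

Kira must be 11 (only option left). Remove 11 from Nate.
Mona must be 9 (only option left). Strike 9 from Nate, Carol, Hank.
Nate must be 15 (only option left). Remove 15 from Priya, Hank.
Hank has just one choice, so Hank = 7. So Priya, Carol can't be 7.
Carol's domain is down to {3}, so Carol = 3. Remove 3 from Priya.
That leaves Priya = 13.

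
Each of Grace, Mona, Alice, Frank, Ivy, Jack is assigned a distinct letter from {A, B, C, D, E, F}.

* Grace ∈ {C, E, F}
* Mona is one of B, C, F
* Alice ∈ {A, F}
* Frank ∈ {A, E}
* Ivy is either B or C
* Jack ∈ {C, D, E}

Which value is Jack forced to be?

The 6 variables together cover exactly {A, B, C, D, E, F} — 6 values for 6 variables — and D appears only in Jack's list, so Jack = D.

D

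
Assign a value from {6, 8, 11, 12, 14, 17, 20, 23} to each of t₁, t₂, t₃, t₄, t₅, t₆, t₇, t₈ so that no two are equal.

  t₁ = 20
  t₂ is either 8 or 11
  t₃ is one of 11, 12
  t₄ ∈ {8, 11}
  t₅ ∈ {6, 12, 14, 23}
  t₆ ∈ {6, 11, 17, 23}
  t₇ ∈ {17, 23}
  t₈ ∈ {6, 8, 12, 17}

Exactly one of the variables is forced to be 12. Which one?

t₃

t₁'s domain is down to {20}, so t₁ = 20.
The 7 still-open variables draw from only 7 values {6, 8, 11, 12, 14, 17, 23}, so each is used; only t₅ can be 14, hence t₅ = 14.
t₂ and t₄ between them cover only {8, 11} — a naked pair. Remove those values from t₃, t₆, t₈.
So 12 goes to t₃.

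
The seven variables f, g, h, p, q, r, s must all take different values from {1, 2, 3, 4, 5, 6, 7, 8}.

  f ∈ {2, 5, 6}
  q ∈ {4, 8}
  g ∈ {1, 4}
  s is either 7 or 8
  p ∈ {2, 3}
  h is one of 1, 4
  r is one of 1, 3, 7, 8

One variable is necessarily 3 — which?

r

The 2 variables g and h are confined to {1, 4}, which locks those values in; drop them from q, r.
q's domain is down to {8}, so q = 8. Remove 8 from r, s.
s must be 7 (only option left). So r can't be 7.
So 3 goes to r.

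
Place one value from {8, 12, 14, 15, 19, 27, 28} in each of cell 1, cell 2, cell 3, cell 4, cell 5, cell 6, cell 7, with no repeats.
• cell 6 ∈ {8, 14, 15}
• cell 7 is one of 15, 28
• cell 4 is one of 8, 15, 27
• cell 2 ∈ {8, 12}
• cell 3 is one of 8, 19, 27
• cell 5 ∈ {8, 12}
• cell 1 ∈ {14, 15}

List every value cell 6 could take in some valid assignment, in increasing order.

14, 15

Among the 7 variables, 19 fits only cell 3 (and all 7 values in {8, 12, 14, 15, 19, 27, 28} must be used), so cell 3 = 19.
Among the 6 still-open variables, 27 fits only cell 4 (and all 6 values in {8, 12, 14, 15, 27, 28} must be used), so cell 4 = 27.
The 5 still-open variables together cover exactly {8, 12, 14, 15, 28} — 5 values for 5 variables — and 28 appears only in cell 7's list, so cell 7 = 28.
cell 2 and cell 5 between them cover only {8, 12} — a naked pair. Remove those values from cell 6.
No further eliminations apply; cell 6 can still be any of 14, 15.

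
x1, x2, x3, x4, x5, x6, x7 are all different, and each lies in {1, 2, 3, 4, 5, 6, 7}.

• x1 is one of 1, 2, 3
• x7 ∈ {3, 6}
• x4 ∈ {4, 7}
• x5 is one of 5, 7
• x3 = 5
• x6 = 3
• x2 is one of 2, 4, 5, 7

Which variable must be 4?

x3's domain is down to {5}, so x3 = 5. Eliminate 5 elsewhere: x2, x5.
x5 must be 7 (only option left). Remove 7 from x2, x4.
So 4 goes to x4.

x4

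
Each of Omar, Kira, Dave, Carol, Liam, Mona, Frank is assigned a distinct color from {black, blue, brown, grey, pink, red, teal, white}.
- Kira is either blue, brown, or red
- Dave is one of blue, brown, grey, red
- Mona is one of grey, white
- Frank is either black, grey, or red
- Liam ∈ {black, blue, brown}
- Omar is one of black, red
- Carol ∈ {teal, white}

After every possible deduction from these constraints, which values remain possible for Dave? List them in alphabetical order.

blue, brown, grey, red

The 7 variables together cover exactly {black, blue, brown, grey, red, teal, white} — 7 values for 7 variables — and teal appears only in Carol's list, so Carol = teal.
Among the 6 still-open variables, white fits only Mona (and all 6 values in {black, blue, brown, grey, red, white} must be used), so Mona = white.
No further eliminations apply; Dave can still be any of blue, brown, grey, red.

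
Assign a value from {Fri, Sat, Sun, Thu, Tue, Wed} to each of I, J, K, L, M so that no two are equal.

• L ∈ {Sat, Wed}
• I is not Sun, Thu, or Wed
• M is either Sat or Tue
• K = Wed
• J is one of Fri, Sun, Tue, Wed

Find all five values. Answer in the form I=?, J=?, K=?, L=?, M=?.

I=Fri, J=Sun, K=Wed, L=Sat, M=Tue

K has just one choice, so K = Wed. Strike Wed from J, L.
L must be Sat (only option left). So I, M can't be Sat.
That leaves M = Tue. So I, J can't be Tue.
I must be Fri (only option left). Remove Fri from J.
J has just one choice, so J = Sun.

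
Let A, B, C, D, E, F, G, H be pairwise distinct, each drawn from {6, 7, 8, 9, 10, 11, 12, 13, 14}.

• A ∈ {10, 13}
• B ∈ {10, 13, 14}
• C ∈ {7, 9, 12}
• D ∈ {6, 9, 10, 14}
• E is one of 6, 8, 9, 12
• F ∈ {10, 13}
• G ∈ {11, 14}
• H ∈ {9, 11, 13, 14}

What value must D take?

6

A and F share exactly the 2 values {10, 13}; by pigeonhole those values go to them, so strike 10, 13 from B, D, H.
That leaves B = 14. Strike 14 from D, G, H.
G has just one choice, so G = 11. So H can't be 11.
H has just one choice, so H = 9. Strike 9 from C, D, E.
So D = 6.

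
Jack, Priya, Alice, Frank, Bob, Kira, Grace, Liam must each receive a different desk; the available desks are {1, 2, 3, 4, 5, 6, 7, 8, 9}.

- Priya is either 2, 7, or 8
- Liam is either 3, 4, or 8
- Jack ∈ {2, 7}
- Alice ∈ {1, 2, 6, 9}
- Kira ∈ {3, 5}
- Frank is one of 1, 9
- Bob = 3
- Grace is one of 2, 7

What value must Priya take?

8

Bob's domain is down to {3}, so Bob = 3. Remove 3 from Kira, Liam.
Kira has just one choice, so Kira = 5.
The 2 variables Jack and Grace are confined to {2, 7}, which locks those values in; drop them from Priya, Alice.
So Priya = 8.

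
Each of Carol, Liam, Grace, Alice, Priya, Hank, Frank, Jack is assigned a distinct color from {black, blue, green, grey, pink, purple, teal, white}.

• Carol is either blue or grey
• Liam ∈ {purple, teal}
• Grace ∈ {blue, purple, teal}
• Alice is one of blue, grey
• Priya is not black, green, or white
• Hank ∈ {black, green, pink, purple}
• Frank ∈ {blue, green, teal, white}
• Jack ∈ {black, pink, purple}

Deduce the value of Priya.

pink

The 8 variables draw from only 8 values {black, blue, green, grey, pink, purple, teal, white}, so each is used; only Frank can be white, hence Frank = white.
Among the 7 still-open variables, green fits only Hank (and all 7 values in {black, blue, green, grey, pink, purple, teal} must be used), so Hank = green.
Among the 6 still-open variables, black fits only Jack (and all 6 values in {black, blue, grey, pink, purple, teal} must be used), so Jack = black.
The 5 still-open variables draw from only 5 values {blue, grey, pink, purple, teal}, so each is used; only Priya can be pink, hence Priya = pink.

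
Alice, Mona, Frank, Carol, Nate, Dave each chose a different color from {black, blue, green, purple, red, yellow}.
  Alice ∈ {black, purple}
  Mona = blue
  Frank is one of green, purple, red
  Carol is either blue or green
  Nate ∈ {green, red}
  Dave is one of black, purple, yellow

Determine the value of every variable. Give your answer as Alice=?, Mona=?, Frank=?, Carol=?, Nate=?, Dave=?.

Mona has just one choice, so Mona = blue. Strike blue from Carol.
That leaves Carol = green. Eliminate green elsewhere: Frank, Nate.
Nate must be red (only option left). So Frank can't be red.
Frank's domain is down to {purple}, so Frank = purple. Strike purple from Alice, Dave.
Alice has just one choice, so Alice = black. Strike black from Dave.
That leaves Dave = yellow.

Alice=black, Mona=blue, Frank=purple, Carol=green, Nate=red, Dave=yellow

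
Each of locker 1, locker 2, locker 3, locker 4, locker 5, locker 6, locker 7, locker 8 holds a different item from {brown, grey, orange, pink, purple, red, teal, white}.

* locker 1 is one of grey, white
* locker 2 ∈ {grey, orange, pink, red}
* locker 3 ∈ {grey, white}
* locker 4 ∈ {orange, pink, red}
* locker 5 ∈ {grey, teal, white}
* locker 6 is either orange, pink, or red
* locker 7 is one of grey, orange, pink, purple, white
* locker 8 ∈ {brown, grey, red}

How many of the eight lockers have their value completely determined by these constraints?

3

Among the 8 variables, brown fits only locker 8 (and all 8 values in {brown, grey, orange, pink, purple, red, teal, white} must be used), so locker 8 = brown.
The 7 still-open variables together cover exactly {grey, orange, pink, purple, red, teal, white} — 7 values for 7 variables — and purple appears only in locker 7's list, so locker 7 = purple.
The 6 still-open variables together cover exactly {grey, orange, pink, red, teal, white} — 6 values for 6 variables — and teal appears only in locker 5's list, so locker 5 = teal.
locker 1 and locker 3 between them cover only {grey, white} — a naked pair. Remove those values from locker 2.
Determined: locker 5=teal, locker 7=purple, locker 8=brown. The other lockers each still have more than one consistent value. That makes 3.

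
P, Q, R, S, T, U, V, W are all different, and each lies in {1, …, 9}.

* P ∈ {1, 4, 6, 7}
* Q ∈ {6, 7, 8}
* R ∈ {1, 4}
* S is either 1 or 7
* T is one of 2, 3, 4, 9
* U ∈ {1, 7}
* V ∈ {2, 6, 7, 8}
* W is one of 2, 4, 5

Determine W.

5

S and U share exactly the 2 values {1, 7}; by pigeonhole those values go to them, so strike 1, 7 from P, Q, R, V.
R's domain is down to {4}, so R = 4. Strike 4 from P, T, W.
P must be 6 (only option left). So Q, V can't be 6.
Q's domain is down to {8}, so Q = 8. Remove 8 from V.
V's domain is down to {2}, so V = 2. So T, W can't be 2.
So W = 5.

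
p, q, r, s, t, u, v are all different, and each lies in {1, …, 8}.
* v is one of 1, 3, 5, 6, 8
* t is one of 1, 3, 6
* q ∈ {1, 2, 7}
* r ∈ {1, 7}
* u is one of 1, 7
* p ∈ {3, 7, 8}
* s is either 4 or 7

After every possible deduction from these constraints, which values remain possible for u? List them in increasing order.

1, 7

r and u between them cover only {1, 7} — a naked pair. Remove those values from p, q, s, t, v.
q must be 2 (only option left).
s has just one choice, so s = 4.
No further eliminations apply; u can still be any of 1, 7.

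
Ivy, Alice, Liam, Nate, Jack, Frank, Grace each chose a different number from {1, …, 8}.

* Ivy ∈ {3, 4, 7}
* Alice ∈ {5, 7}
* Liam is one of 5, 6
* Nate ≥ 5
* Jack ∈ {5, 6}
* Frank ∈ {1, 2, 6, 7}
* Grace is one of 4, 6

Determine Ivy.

Liam and Jack share exactly the 2 values {5, 6}; by pigeonhole those values go to them, so strike 5, 6 from Alice, Nate, Frank, Grace.
Alice's domain is down to {7}, so Alice = 7. So Ivy, Nate, Frank can't be 7.
That leaves Nate = 8.
Grace has just one choice, so Grace = 4. Remove 4 from Ivy.
So Ivy = 3.

3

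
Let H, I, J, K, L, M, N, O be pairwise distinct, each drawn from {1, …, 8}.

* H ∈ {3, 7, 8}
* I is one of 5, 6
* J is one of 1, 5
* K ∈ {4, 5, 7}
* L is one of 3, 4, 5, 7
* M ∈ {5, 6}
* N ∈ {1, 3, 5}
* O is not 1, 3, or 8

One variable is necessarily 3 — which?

N

The 8 variables draw from only 8 values {1, 2, 3, 4, 5, 6, 7, 8}, so each is used; only O can be 2, hence O = 2.
The 7 still-open variables together cover exactly {1, 3, 4, 5, 6, 7, 8} — 7 values for 7 variables — and 8 appears only in H's list, so H = 8.
I and M share exactly the 2 values {5, 6}; by pigeonhole those values go to them, so strike 5, 6 from J, K, L, N.
J must be 1 (only option left). Strike 1 from N.
So 3 goes to N.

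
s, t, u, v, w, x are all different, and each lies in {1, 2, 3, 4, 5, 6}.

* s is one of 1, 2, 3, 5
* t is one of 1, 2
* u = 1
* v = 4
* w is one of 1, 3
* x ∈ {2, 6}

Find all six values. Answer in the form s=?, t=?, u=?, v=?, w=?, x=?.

s=5, t=2, u=1, v=4, w=3, x=6

u must be 1 (only option left). Eliminate 1 elsewhere: s, t, w.
v must be 4 (only option left).
w must be 3 (only option left). Remove 3 from s.
t must be 2 (only option left). Strike 2 from s, x.
x's domain is down to {6}, so x = 6.
s's domain is down to {5}, so s = 5.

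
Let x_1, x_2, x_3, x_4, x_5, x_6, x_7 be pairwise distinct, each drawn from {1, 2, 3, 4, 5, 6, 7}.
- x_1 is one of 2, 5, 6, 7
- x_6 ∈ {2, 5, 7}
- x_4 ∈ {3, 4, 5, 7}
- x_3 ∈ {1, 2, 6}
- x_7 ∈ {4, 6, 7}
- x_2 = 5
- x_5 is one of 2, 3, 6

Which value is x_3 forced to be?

1

x_2 must be 5 (only option left). Strike 5 from x_1, x_4, x_6.
The 6 still-open variables draw from only 6 values {1, 2, 3, 4, 6, 7}, so each is used; only x_3 can be 1, hence x_3 = 1.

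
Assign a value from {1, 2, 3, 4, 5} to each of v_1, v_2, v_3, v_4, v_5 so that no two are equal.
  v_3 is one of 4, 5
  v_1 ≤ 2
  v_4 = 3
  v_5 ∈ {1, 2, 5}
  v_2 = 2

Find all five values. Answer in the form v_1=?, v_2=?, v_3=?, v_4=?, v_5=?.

v_2 must be 2 (only option left). So v_1, v_5 can't be 2.
v_4 must be 3 (only option left).
v_1 has just one choice, so v_1 = 1. Eliminate 1 elsewhere: v_5.
That leaves v_5 = 5. So v_3 can't be 5.
v_3's domain is down to {4}, so v_3 = 4.

v_1=1, v_2=2, v_3=4, v_4=3, v_5=5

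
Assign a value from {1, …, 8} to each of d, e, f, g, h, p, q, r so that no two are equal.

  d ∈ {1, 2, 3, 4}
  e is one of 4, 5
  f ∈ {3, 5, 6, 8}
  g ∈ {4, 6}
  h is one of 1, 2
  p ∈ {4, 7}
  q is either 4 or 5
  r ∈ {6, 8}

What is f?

The 8 variables together cover exactly {1, 2, 3, 4, 5, 6, 7, 8} — 8 values for 8 variables — and 7 appears only in p's list, so p = 7.
The 2 variables e and q are confined to {4, 5}, which locks those values in; drop them from d, f, g.
g has just one choice, so g = 6. Remove 6 from f, r.
r's domain is down to {8}, so r = 8. So f can't be 8.
So f = 3.

3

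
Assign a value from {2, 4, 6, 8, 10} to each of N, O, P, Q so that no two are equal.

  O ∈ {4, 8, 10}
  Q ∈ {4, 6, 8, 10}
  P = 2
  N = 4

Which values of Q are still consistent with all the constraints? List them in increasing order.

N's domain is down to {4}, so N = 4. So O, Q can't be 4.
P has just one choice, so P = 2.
No further eliminations apply; Q can still be any of 6, 8, 10.

6, 8, 10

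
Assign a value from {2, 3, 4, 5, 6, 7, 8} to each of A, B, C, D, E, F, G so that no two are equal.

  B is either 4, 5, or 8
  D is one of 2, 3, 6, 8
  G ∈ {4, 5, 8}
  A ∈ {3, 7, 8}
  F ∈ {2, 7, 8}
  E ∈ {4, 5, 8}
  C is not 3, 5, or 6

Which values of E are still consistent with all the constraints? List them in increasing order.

The 7 variables together cover exactly {2, 3, 4, 5, 6, 7, 8} — 7 values for 7 variables — and 6 appears only in D's list, so D = 6.
The 6 still-open variables together cover exactly {2, 3, 4, 5, 7, 8} — 6 values for 6 variables — and 3 appears only in A's list, so A = 3.
B, E, G share exactly the 3 values {4, 5, 8}; by pigeonhole those values go to them, so strike 4, 5, 8 from C, F.
No further eliminations apply; E can still be any of 4, 5, 8.

4, 5, 8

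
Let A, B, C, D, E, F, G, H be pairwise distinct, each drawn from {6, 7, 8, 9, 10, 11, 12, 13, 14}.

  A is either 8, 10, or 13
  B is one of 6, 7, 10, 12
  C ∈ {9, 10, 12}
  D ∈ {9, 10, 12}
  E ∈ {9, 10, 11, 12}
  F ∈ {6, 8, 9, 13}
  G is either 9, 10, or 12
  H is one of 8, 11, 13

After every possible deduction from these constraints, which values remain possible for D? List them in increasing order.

The 8 variables draw from only 8 values {6, 7, 8, 9, 10, 11, 12, 13}, so each is used; only B can be 7, hence B = 7.
The 7 still-open variables draw from only 7 values {6, 8, 9, 10, 11, 12, 13}, so each is used; only F can be 6, hence F = 6.
C, D, G between them cover only {9, 10, 12} — a naked triple. Remove those values from A, E.
E has just one choice, so E = 11. Eliminate 11 elsewhere: H.
No further eliminations apply; D can still be any of 9, 10, 12.

9, 10, 12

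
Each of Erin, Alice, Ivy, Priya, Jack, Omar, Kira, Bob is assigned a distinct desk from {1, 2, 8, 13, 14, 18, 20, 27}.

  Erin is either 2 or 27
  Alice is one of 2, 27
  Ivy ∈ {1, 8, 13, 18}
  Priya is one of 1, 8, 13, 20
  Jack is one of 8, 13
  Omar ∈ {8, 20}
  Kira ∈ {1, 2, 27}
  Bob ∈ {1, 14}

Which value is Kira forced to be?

Among the 8 variables, 14 fits only Bob (and all 8 values in {1, 2, 8, 13, 14, 18, 20, 27} must be used), so Bob = 14.
The 7 still-open variables together cover exactly {1, 2, 8, 13, 18, 20, 27} — 7 values for 7 variables — and 18 appears only in Ivy's list, so Ivy = 18.
Erin and Alice between them cover only {2, 27} — a naked pair. Remove those values from Kira.
So Kira = 1.

1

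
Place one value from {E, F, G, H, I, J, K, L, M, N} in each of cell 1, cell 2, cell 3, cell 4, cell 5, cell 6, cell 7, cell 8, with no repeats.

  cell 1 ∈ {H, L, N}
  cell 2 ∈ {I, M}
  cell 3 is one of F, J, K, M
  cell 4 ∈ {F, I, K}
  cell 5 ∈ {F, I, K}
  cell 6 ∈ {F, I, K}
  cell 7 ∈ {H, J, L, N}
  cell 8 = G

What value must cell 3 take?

cell 8's domain is down to {G}, so cell 8 = G.
The 3 variables cell 4, cell 5, cell 6 are confined to {F, I, K}, which locks those values in; drop them from cell 2, cell 3.
cell 2 must be M (only option left). Eliminate M elsewhere: cell 3.
So cell 3 = J.

J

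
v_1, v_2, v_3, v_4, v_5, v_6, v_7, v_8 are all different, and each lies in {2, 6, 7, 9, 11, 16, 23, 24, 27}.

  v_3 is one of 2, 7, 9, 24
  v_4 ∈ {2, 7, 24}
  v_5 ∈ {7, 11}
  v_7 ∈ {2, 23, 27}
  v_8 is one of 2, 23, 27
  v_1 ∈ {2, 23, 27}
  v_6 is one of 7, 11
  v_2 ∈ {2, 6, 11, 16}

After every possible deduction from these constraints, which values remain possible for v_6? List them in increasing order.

v_5 and v_6 share exactly the 2 values {7, 11}; by pigeonhole those values go to them, so strike 7, 11 from v_2, v_3, v_4.
v_1, v_7, v_8 between them cover only {2, 23, 27} — a naked triple. Remove those values from v_2, v_3, v_4.
v_4 has just one choice, so v_4 = 24. Strike 24 from v_3.
v_3's domain is down to {9}, so v_3 = 9.
No further eliminations apply; v_6 can still be any of 7, 11.

7, 11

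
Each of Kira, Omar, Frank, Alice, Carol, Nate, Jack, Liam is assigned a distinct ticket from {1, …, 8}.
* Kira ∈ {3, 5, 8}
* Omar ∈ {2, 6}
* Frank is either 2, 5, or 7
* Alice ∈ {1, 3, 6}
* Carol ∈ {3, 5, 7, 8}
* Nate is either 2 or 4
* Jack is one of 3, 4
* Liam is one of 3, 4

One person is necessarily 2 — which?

The 8 variables together cover exactly {1, 2, 3, 4, 5, 6, 7, 8} — 8 values for 8 variables — and 1 appears only in Alice's list, so Alice = 1.
The 7 still-open variables together cover exactly {2, 3, 4, 5, 6, 7, 8} — 7 values for 7 variables — and 6 appears only in Omar's list, so Omar = 6.
Jack and Liam between them cover only {3, 4} — a naked pair. Remove those values from Kira, Carol, Nate.
So 2 goes to Nate.

Nate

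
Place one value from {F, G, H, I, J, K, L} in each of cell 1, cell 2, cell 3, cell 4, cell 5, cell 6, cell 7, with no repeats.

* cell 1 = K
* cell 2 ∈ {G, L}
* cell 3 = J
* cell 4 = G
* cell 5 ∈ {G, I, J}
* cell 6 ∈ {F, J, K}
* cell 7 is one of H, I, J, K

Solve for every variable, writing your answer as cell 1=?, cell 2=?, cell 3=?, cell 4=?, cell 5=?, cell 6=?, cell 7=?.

cell 1's domain is down to {K}, so cell 1 = K. So cell 6, cell 7 can't be K.
That leaves cell 3 = J. Remove J from cell 5, cell 6, cell 7.
cell 4's domain is down to {G}, so cell 4 = G. So cell 2, cell 5 can't be G.
That leaves cell 5 = I. Remove I from cell 7.
cell 6 has just one choice, so cell 6 = F.
That leaves cell 7 = H.
cell 2's domain is down to {L}, so cell 2 = L.

cell 1=K, cell 2=L, cell 3=J, cell 4=G, cell 5=I, cell 6=F, cell 7=H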